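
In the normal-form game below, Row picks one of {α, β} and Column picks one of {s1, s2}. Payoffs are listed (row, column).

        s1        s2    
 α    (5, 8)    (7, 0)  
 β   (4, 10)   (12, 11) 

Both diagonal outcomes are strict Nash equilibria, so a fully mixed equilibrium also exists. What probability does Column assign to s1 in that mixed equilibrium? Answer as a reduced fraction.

5/6

Column's mix q on s1 must make Row indifferent between α and β.
Row's payoff from α: 5q + 7(1−q). From β: 4q + 12(1−q).
Set equal: 1q = 5(1−q) → q = 5/6.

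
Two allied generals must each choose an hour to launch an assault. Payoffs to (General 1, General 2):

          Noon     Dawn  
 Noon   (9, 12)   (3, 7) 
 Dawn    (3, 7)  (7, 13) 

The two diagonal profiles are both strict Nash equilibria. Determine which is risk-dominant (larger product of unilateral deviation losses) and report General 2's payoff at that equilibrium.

At both Noon: General 1 loses 9 − 3 = 6 by deviating; General 2 loses 12 − 7 = 5. Product = 6·5 = 30.
At both Dawn: General 1 loses 7 − 3 = 4 by deviating; General 2 loses 13 − 7 = 6. Product = 4·6 = 24.
30 > 24, so both Noon is risk-dominant. General 2's payoff there is 12.

12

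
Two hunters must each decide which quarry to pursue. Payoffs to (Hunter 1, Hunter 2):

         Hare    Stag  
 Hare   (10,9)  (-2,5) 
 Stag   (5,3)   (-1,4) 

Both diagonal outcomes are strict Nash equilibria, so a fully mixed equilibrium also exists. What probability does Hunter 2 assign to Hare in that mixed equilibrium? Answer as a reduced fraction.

Hunter 2's mix q on Hare must make Hunter 1 indifferent between Hare and Stag.
Hunter 1's payoff from Hare: 10q + (-2)(1−q). From Stag: 5q + (-1)(1−q).
Set equal: 5q = 1(1−q) → q = 1/6.

1/6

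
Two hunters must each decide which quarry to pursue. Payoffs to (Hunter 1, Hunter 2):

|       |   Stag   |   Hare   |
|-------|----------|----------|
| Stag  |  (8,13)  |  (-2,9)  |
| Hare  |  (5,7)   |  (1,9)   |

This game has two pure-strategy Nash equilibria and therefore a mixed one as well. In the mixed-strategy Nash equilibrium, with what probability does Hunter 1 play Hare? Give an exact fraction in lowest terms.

2/3

Hunter 1's mix p on Stag must make Hunter 2 indifferent between Stag and Hare.
Hunter 2's payoff from Stag: 13p + 7(1−p). From Hare: 9p + 9(1−p).
Set equal: 4p = 2(1−p) → p = 2/6 = 1/3.
Probability on Hare is 1 − 1/3 = 2/3.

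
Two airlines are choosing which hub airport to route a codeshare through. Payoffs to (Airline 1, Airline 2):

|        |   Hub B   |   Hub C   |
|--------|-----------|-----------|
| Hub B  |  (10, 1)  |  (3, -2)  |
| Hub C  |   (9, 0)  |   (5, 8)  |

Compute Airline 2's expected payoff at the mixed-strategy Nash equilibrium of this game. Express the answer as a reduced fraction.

Airline 1 mixes with probability p on Hub B, chosen so Airline 2 is indifferent: 1p + 0(1−p) = (-2)p + 8(1−p) gives p = 8/11.
Airline 2's expected payoff is 1·8/11 + 0·3/11 = 8/11.

8/11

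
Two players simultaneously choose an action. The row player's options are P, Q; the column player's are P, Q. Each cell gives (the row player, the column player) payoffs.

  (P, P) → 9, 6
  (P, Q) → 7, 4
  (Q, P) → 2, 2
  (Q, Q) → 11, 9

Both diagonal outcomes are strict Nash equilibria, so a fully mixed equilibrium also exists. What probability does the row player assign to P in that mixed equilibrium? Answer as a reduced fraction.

The row player's mix p on P must make the column player indifferent between P and Q.
The column player's payoff from P: 6p + 2(1−p). From Q: 4p + 9(1−p).
Set equal: 2p = 7(1−p) → p = 7/9.

7/9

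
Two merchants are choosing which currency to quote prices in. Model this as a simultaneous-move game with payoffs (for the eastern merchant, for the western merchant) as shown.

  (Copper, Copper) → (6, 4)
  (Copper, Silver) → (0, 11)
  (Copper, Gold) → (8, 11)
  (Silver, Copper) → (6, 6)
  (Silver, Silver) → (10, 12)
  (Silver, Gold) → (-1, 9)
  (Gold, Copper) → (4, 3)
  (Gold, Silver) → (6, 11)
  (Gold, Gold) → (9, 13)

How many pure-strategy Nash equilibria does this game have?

Both Silver: the eastern merchant gets 10 (best alternative 6); the western merchant gets 12 (best alternative 9). Neither deviates — NE.
Both Gold: the eastern merchant gets 9 (best alternative 8); the western merchant gets 13 (best alternative 11). Neither deviates — NE.
Both Copper is not a NE: the western merchant would switch to Silver (11 > 4).
No other cell survives both best-response checks, so there are 2 pure NE.

2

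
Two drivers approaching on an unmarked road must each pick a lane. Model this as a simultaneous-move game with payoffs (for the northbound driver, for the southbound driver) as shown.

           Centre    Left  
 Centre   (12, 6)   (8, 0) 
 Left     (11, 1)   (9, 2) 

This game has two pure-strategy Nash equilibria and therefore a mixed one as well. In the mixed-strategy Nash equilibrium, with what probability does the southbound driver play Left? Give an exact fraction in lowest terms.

The southbound driver's mix q on Centre must make the northbound driver indifferent between Centre and Left.
The northbound driver's payoff from Centre: 12q + 8(1−q). From Left: 11q + 9(1−q).
Set equal: 1q = 1(1−q) → q = 1/2.
Probability on Left is 1 − 1/2 = 1/2.

1/2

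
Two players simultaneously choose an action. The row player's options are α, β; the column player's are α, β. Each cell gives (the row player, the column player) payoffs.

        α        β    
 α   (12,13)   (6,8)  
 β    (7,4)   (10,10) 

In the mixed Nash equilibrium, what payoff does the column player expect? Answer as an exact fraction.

The row player mixes with probability p on α, chosen so the column player is indifferent: 13p + 4(1−p) = 8p + 10(1−p) gives p = 6/11.
The column player's expected payoff is 13·6/11 + 4·5/11 = 98/11.

98/11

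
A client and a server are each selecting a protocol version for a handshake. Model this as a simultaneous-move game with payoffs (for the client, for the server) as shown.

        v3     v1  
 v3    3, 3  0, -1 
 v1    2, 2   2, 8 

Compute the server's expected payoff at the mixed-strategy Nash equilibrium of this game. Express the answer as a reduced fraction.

13/5

The client mixes with probability p on v3, chosen so the server is indifferent: 3p + 2(1−p) = (-1)p + 8(1−p) gives p = 3/5.
The server's expected payoff is 3·3/5 + 2·2/5 = 13/5.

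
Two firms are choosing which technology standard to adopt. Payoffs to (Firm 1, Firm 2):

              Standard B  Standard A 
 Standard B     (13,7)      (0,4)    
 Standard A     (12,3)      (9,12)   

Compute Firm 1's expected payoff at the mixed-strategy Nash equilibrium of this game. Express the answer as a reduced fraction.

117/10

Firm 2 mixes with probability q on Standard B, chosen so Firm 1 is indifferent: 13q + 0(1−q) = 12q + 9(1−q) gives q = 9/10.
Firm 1's expected payoff (from either row, since indifferent) is 13·9/10 + 0·1/10 = 117/10.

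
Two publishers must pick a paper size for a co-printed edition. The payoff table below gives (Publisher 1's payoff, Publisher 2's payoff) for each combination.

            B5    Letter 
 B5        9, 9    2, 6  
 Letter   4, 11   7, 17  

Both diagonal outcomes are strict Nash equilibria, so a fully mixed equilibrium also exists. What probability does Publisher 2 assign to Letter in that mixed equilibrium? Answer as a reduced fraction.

1/2

Publisher 2's mix q on B5 must make Publisher 1 indifferent between B5 and Letter.
Publisher 1's payoff from B5: 9q + 2(1−q). From Letter: 4q + 7(1−q).
Set equal: 5q = 5(1−q) → q = 5/10 = 1/2.
Probability on Letter is 1 − 1/2 = 1/2.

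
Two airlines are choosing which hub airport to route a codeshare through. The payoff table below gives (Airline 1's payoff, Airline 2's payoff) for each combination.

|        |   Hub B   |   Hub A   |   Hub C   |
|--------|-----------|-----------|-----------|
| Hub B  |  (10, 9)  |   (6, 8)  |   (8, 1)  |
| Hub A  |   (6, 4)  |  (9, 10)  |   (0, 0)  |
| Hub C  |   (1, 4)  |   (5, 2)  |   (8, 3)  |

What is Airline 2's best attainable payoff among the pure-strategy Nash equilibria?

10

Both Hub B is a pure NE (Airline 1: 10 ≥ 6; Airline 2: 9 ≥ 8). Airline 2 gets 9.
Both Hub A is a pure NE (Airline 1: 9 ≥ 6; Airline 2: 10 ≥ 4). Airline 2 gets 10.
Every other cell has a profitable deviation for at least one player. Highest of {9, 10} is 10.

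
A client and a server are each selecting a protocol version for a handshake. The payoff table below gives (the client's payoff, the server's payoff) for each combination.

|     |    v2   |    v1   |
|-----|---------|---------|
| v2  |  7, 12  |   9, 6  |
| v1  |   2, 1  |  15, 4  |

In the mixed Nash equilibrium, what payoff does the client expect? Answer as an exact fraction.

The server mixes with probability q on v2, chosen so the client is indifferent: 7q + 9(1−q) = 2q + 15(1−q) gives q = 6/11.
The client's expected payoff (from either row, since indifferent) is 7·6/11 + 9·5/11 = 87/11.

87/11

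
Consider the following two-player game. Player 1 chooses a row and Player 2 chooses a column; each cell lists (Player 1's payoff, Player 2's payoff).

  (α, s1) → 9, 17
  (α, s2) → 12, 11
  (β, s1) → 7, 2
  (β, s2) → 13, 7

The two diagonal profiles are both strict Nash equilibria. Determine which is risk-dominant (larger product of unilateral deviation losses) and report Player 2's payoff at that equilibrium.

17

At (α, s1): Player 1 loses 9 − 7 = 2 by deviating; Player 2 loses 17 − 11 = 6. Product = 2·6 = 12.
At (β, s2): Player 1 loses 13 − 12 = 1 by deviating; Player 2 loses 7 − 2 = 5. Product = 1·5 = 5.
12 > 5, so (α, s1) is risk-dominant. Player 2's payoff there is 17.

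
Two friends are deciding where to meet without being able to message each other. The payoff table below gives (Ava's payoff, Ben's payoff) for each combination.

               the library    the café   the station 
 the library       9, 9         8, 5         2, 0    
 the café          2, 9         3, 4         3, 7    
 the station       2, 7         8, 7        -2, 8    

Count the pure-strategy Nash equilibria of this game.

Both the library: Ava gets 9 (best alternative 2); Ben gets 9 (best alternative 5). Neither deviates — NE.
Both the station is not a NE: Ava would switch to the café (3 > -2).
No other cell survives both best-response checks, so there is 1 pure NE.

1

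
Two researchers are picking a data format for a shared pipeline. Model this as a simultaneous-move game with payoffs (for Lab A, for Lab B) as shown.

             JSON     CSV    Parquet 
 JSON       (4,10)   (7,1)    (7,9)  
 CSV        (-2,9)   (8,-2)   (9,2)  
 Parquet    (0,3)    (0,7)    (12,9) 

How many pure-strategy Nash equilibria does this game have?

2

Both JSON: Lab A gets 4 (best alternative 0); Lab B gets 10 (best alternative 9). Neither deviates — NE.
Both Parquet: Lab A gets 12 (best alternative 9); Lab B gets 9 (best alternative 7). Neither deviates — NE.
Both CSV is not a NE: Lab B would switch to JSON (9 > -2).
No other cell survives both best-response checks, so there are 2 pure NE.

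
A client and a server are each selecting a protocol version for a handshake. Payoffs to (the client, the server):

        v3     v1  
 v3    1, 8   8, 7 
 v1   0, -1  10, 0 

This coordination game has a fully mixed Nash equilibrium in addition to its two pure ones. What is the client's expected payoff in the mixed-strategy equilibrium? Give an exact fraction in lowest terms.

10/3

The server mixes with probability q on v3, chosen so the client is indifferent: 1q + 8(1−q) = 0q + 10(1−q) gives q = 2/3.
The client's expected payoff (from either row, since indifferent) is 1·2/3 + 8·1/3 = 10/3.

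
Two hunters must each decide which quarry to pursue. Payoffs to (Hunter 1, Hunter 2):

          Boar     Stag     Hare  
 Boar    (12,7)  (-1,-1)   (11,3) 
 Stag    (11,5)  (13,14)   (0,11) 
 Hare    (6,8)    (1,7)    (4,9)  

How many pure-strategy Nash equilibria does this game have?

2

Both Boar: Hunter 1 gets 12 (best alternative 11); Hunter 2 gets 7 (best alternative 3). Neither deviates — NE.
Both Stag: Hunter 1 gets 13 (best alternative 1); Hunter 2 gets 14 (best alternative 11). Neither deviates — NE.
Both Hare is not a NE: Hunter 1 would switch to Boar (11 > 4).
No other cell survives both best-response checks, so there are 2 pure NE.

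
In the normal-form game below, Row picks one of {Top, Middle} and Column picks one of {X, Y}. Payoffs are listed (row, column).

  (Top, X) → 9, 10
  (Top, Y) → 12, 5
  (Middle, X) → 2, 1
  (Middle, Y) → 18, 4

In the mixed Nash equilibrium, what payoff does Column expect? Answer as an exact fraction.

Row mixes with probability p on Top, chosen so Column is indifferent: 10p + 1(1−p) = 5p + 4(1−p) gives p = 3/8.
Column's expected payoff is 10·3/8 + 1·5/8 = 35/8.

35/8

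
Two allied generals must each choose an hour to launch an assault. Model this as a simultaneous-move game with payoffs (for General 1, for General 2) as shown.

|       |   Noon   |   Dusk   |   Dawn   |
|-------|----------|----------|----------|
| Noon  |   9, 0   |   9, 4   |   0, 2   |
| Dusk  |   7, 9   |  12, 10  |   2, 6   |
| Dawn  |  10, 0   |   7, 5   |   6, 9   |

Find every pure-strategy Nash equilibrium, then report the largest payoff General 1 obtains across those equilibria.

12

Both Dusk is a pure NE (General 1: 12 ≥ 9; General 2: 10 ≥ 9). General 1 gets 12.
Both Dawn is a pure NE (General 1: 6 ≥ 2; General 2: 9 ≥ 5). General 1 gets 6.
Every other cell has a profitable deviation for at least one player. Highest of {12, 6} is 12.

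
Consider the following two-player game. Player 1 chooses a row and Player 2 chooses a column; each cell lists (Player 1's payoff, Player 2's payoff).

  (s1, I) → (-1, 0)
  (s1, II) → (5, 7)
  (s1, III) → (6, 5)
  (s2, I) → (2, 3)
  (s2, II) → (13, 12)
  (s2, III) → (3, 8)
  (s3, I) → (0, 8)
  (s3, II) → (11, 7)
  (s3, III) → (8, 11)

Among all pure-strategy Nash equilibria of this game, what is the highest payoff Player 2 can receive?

(s2, II) is a pure NE (Player 1: 13 ≥ 11; Player 2: 12 ≥ 8). Player 2 gets 12.
(s3, III) is a pure NE (Player 1: 8 ≥ 6; Player 2: 11 ≥ 8). Player 2 gets 11.
Every other cell has a profitable deviation for at least one player. Highest of {12, 11} is 12.

12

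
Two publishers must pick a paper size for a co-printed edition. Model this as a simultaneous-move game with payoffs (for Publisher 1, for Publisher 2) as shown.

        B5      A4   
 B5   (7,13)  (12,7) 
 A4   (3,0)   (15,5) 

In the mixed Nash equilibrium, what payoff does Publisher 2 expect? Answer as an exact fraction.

65/11

Publisher 1 mixes with probability p on B5, chosen so Publisher 2 is indifferent: 13p + 0(1−p) = 7p + 5(1−p) gives p = 5/11.
Publisher 2's expected payoff is 13·5/11 + 0·6/11 = 65/11.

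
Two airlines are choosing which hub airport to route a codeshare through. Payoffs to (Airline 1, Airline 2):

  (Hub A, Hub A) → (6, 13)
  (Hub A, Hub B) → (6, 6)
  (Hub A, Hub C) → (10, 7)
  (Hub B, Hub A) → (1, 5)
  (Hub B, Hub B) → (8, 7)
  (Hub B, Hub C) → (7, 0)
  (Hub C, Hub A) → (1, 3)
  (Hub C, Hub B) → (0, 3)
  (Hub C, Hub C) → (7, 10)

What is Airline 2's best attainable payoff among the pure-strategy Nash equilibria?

Both Hub A is a pure NE (Airline 1: 6 ≥ 1; Airline 2: 13 ≥ 7). Airline 2 gets 13.
Both Hub B is a pure NE (Airline 1: 8 ≥ 6; Airline 2: 7 ≥ 5). Airline 2 gets 7.
Every other cell has a profitable deviation for at least one player. Highest of {13, 7} is 13.

13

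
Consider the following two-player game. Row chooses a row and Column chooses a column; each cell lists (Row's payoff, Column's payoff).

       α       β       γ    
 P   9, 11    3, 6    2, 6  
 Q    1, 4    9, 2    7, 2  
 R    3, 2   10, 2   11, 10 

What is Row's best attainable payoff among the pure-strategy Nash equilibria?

(P, α) is a pure NE (Row: 9 ≥ 3; Column: 11 ≥ 6). Row gets 9.
(R, γ) is a pure NE (Row: 11 ≥ 7; Column: 10 ≥ 2). Row gets 11.
Every other cell has a profitable deviation for at least one player. Highest of {9, 11} is 11.

11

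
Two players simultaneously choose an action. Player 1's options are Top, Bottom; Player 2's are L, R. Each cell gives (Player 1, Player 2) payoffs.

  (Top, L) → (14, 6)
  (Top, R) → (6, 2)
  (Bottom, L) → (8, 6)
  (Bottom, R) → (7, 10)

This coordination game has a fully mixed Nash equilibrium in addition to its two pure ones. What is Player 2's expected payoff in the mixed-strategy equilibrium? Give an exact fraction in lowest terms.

Player 1 mixes with probability p on Top, chosen so Player 2 is indifferent: 6p + 6(1−p) = 2p + 10(1−p) gives p = 1/2.
Player 2's expected payoff is 6·1/2 + 6·1/2 = 6.

6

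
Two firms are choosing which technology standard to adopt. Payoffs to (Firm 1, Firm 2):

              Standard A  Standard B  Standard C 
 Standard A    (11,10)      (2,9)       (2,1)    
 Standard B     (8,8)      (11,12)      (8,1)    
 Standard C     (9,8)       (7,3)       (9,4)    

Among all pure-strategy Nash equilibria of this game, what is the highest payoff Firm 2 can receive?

12

Both Standard A is a pure NE (Firm 1: 11 ≥ 9; Firm 2: 10 ≥ 9). Firm 2 gets 10.
Both Standard B is a pure NE (Firm 1: 11 ≥ 7; Firm 2: 12 ≥ 8). Firm 2 gets 12.
Every other cell has a profitable deviation for at least one player. Highest of {10, 12} is 12.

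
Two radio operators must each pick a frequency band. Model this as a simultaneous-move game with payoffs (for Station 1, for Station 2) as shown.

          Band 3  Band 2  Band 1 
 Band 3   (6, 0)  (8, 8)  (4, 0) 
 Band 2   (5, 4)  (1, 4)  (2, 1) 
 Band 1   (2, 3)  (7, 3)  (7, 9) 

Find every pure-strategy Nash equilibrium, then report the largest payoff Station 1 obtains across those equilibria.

8

(Band 3, Band 2) is a pure NE (Station 1: 8 ≥ 7; Station 2: 8 ≥ 0). Station 1 gets 8.
Both Band 1 is a pure NE (Station 1: 7 ≥ 4; Station 2: 9 ≥ 3). Station 1 gets 7.
Every other cell has a profitable deviation for at least one player. Highest of {8, 7} is 8.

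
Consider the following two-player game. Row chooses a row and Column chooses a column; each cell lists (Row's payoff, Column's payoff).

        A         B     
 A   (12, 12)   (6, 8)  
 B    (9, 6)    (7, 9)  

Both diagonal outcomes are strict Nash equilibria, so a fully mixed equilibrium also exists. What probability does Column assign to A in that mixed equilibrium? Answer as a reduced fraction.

Column's mix q on A must make Row indifferent between A and B.
Row's payoff from A: 12q + 6(1−q). From B: 9q + 7(1−q).
Set equal: 3q = 1(1−q) → q = 1/4.

1/4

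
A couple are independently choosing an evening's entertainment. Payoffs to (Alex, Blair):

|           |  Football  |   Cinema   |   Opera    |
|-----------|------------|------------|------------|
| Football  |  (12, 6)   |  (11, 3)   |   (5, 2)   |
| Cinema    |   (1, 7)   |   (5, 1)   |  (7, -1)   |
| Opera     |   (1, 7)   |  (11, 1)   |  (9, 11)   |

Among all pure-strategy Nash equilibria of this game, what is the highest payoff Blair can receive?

11

Both Football is a pure NE (Alex: 12 ≥ 1; Blair: 6 ≥ 3). Blair gets 6.
Both Opera is a pure NE (Alex: 9 ≥ 7; Blair: 11 ≥ 7). Blair gets 11.
Every other cell has a profitable deviation for at least one player. Highest of {6, 11} is 11.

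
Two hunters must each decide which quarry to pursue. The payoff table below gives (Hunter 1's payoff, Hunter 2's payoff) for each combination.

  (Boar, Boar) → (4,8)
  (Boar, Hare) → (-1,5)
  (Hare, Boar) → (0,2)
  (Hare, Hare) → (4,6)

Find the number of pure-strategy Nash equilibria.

Both Boar: Hunter 1 gets 4 (best alternative 0); Hunter 2 gets 8 (best alternative 5). Neither deviates — NE.
Both Hare: Hunter 1 gets 4 (best alternative -1); Hunter 2 gets 6 (best alternative 2). Neither deviates — NE.
(Hare, Boar) is not a NE: Hunter 1 would switch to Boar (4 > 0).
No other cell survives both best-response checks, so there are 2 pure NE.

2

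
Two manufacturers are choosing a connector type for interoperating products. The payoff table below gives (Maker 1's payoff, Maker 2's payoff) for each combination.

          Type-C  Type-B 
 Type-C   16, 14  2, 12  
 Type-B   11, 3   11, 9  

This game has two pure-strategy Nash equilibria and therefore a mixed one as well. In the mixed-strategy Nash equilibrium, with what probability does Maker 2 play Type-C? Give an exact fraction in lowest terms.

Maker 2's mix q on Type-C must make Maker 1 indifferent between Type-C and Type-B.
Maker 1's payoff from Type-C: 16q + 2(1−q). From Type-B: 11q + 11(1−q).
Set equal: 5q = 9(1−q) → q = 9/14.

9/14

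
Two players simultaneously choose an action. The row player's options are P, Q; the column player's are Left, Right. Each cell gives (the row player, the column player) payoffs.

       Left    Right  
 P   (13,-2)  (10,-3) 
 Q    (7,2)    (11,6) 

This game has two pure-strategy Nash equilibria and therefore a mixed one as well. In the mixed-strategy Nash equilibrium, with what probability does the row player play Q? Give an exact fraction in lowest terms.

1/5

The row player's mix p on P must make the column player indifferent between Left and Right.
The column player's payoff from Left: (-2)p + 2(1−p). From Right: (-3)p + 6(1−p).
Set equal: 1p = 4(1−p) → p = 4/5.
Probability on Q is 1 − 4/5 = 1/5.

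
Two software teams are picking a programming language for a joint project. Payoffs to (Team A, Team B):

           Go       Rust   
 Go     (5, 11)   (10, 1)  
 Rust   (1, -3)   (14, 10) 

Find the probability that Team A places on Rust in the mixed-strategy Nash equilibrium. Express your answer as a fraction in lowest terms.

10/23

Team A's mix p on Go must make Team B indifferent between Go and Rust.
Team B's payoff from Go: 11p + (-3)(1−p). From Rust: 1p + 10(1−p).
Set equal: 10p = 13(1−p) → p = 13/23.
Probability on Rust is 1 − 13/23 = 10/23.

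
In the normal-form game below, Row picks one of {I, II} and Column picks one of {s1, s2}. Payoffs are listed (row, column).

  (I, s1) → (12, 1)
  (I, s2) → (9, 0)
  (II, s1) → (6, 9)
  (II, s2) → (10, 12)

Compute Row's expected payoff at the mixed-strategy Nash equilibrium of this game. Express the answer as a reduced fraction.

66/7

Column mixes with probability q on s1, chosen so Row is indifferent: 12q + 9(1−q) = 6q + 10(1−q) gives q = 1/7.
Row's expected payoff (from either row, since indifferent) is 12·1/7 + 9·6/7 = 66/7.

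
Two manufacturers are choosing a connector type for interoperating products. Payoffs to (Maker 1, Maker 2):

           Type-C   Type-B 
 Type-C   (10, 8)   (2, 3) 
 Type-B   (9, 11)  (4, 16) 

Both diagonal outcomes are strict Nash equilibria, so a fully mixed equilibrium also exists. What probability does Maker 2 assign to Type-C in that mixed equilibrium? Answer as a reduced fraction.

Maker 2's mix q on Type-C must make Maker 1 indifferent between Type-C and Type-B.
Maker 1's payoff from Type-C: 10q + 2(1−q). From Type-B: 9q + 4(1−q).
Set equal: 1q = 2(1−q) → q = 2/3.

2/3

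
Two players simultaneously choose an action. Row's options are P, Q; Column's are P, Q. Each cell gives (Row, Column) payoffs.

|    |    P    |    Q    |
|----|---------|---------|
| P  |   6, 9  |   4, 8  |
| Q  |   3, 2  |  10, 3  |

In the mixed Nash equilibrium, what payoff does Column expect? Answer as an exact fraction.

11/2

Row mixes with probability p on P, chosen so Column is indifferent: 9p + 2(1−p) = 8p + 3(1−p) gives p = 1/2.
Column's expected payoff is 9·1/2 + 2·1/2 = 11/2.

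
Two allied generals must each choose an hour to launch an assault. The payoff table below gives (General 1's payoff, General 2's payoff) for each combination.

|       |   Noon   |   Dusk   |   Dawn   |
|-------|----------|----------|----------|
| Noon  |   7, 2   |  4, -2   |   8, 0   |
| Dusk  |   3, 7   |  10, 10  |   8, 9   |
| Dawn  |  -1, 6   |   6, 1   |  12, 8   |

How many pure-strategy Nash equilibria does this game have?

Both Noon: General 1 gets 7 (best alternative 3); General 2 gets 2 (best alternative 0). Neither deviates — NE.
Both Dusk: General 1 gets 10 (best alternative 6); General 2 gets 10 (best alternative 9). Neither deviates — NE.
Both Dawn: General 1 gets 12 (best alternative 8); General 2 gets 8 (best alternative 6). Neither deviates — NE.
(Dusk, Noon) is not a NE: General 1 would switch to Noon (7 > 3).
No other cell survives both best-response checks, so there are 3 pure NE.

3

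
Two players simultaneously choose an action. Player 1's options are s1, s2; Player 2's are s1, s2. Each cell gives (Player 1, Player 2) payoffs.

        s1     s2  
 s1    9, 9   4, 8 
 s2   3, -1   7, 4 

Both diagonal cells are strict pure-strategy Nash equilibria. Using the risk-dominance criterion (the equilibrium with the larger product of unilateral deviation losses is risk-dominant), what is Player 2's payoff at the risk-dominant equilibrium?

At both s1: Player 1 loses 9 − 3 = 6 by deviating; Player 2 loses 9 − 8 = 1. Product = 6·1 = 6.
At both s2: Player 1 loses 7 − 4 = 3 by deviating; Player 2 loses 4 − (-1) = 5. Product = 3·5 = 15.
15 > 6, so both s2 is risk-dominant. Player 2's payoff there is 4.

4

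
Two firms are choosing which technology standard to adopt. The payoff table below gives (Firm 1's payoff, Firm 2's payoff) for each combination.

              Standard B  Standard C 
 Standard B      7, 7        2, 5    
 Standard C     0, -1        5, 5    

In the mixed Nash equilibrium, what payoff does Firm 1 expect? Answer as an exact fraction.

Firm 2 mixes with probability q on Standard B, chosen so Firm 1 is indifferent: 7q + 2(1−q) = 0q + 5(1−q) gives q = 3/10.
Firm 1's expected payoff (from either row, since indifferent) is 7·3/10 + 2·7/10 = 7/2.

7/2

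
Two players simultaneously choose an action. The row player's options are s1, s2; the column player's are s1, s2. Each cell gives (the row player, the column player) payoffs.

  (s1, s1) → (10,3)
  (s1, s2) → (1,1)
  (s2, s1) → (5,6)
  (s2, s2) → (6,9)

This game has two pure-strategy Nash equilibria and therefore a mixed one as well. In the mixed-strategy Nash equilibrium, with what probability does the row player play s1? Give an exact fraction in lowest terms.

The row player's mix p on s1 must make the column player indifferent between s1 and s2.
The column player's payoff from s1: 3p + 6(1−p). From s2: 1p + 9(1−p).
Set equal: 2p = 3(1−p) → p = 3/5.

3/5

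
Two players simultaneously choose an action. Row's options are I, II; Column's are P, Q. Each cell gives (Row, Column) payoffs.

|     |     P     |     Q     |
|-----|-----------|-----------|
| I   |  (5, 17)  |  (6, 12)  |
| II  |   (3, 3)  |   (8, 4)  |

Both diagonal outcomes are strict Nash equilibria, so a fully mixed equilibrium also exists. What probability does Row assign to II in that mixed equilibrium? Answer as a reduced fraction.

Row's mix p on I must make Column indifferent between P and Q.
Column's payoff from P: 17p + 3(1−p). From Q: 12p + 4(1−p).
Set equal: 5p = 1(1−p) → p = 1/6.
Probability on II is 1 − 1/6 = 5/6.

5/6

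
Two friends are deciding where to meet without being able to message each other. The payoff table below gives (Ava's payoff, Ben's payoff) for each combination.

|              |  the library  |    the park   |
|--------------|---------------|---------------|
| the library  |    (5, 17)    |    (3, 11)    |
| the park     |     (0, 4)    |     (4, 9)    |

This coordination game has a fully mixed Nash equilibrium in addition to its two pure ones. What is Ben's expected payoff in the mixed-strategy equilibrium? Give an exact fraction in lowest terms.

Ava mixes with probability p on the library, chosen so Ben is indifferent: 17p + 4(1−p) = 11p + 9(1−p) gives p = 5/11.
Ben's expected payoff is 17·5/11 + 4·6/11 = 109/11.

109/11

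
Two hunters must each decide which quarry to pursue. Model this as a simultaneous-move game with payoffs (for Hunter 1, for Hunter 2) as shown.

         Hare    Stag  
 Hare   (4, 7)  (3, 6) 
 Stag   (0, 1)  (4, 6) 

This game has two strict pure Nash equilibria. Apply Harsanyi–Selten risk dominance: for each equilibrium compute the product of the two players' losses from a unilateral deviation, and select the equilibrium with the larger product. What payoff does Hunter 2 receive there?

At both Hare: Hunter 1 loses 4 − 0 = 4 by deviating; Hunter 2 loses 7 − 6 = 1. Product = 4·1 = 4.
At both Stag: Hunter 1 loses 4 − 3 = 1 by deviating; Hunter 2 loses 6 − 1 = 5. Product = 1·5 = 5.
5 > 4, so both Stag is risk-dominant. Hunter 2's payoff there is 6.

6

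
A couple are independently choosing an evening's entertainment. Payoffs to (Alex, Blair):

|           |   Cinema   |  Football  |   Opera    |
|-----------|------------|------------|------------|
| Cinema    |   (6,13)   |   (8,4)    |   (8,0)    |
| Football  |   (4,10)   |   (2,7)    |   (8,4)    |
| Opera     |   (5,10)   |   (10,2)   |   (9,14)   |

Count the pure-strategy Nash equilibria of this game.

2

Both Cinema: Alex gets 6 (best alternative 5); Blair gets 13 (best alternative 4). Neither deviates — NE.
Both Opera: Alex gets 9 (best alternative 8); Blair gets 14 (best alternative 10). Neither deviates — NE.
Both Football is not a NE: Alex would switch to Opera (10 > 2).
No other cell survives both best-response checks, so there are 2 pure NE.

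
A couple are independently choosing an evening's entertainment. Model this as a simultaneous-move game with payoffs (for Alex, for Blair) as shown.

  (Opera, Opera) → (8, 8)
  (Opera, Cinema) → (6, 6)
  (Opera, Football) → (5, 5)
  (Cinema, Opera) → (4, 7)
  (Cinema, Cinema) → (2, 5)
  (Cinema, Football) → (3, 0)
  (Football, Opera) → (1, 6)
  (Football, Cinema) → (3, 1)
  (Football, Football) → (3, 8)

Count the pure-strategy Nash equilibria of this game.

Both Opera: Alex gets 8 (best alternative 4); Blair gets 8 (best alternative 6). Neither deviates — NE.
Both Cinema is not a NE: Alex would switch to Opera (6 > 2).
No other cell survives both best-response checks, so there is 1 pure NE.

1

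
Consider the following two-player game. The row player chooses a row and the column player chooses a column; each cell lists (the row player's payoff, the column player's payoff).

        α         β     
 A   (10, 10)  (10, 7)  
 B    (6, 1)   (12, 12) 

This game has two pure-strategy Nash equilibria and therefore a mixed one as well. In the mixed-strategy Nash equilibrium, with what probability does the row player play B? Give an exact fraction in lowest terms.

The row player's mix p on A must make the column player indifferent between α and β.
The column player's payoff from α: 10p + 1(1−p). From β: 7p + 12(1−p).
Set equal: 3p = 11(1−p) → p = 11/14.
Probability on B is 1 − 11/14 = 3/14.

3/14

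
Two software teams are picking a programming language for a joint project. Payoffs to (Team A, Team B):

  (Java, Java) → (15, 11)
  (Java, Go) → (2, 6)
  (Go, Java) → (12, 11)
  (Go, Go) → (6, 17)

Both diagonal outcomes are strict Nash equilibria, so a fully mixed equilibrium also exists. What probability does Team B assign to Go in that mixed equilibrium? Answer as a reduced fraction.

Team B's mix q on Java must make Team A indifferent between Java and Go.
Team A's payoff from Java: 15q + 2(1−q). From Go: 12q + 6(1−q).
Set equal: 3q = 4(1−q) → q = 4/7.
Probability on Go is 1 − 4/7 = 3/7.

3/7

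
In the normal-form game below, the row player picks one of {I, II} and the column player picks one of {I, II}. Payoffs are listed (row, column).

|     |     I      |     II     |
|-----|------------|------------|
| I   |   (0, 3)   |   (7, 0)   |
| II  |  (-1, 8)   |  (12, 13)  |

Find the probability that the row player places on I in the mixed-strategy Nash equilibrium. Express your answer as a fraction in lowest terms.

The row player's mix p on I must make the column player indifferent between I and II.
The column player's payoff from I: 3p + 8(1−p). From II: 0p + 13(1−p).
Set equal: 3p = 5(1−p) → p = 5/8.

5/8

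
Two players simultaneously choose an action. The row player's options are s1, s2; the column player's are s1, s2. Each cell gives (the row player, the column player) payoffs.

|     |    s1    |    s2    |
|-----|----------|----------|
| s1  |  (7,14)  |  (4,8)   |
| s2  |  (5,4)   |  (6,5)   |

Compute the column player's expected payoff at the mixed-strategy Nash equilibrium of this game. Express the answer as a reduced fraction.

38/7

The row player mixes with probability p on s1, chosen so the column player is indifferent: 14p + 4(1−p) = 8p + 5(1−p) gives p = 1/7.
The column player's expected payoff is 14·1/7 + 4·6/7 = 38/7.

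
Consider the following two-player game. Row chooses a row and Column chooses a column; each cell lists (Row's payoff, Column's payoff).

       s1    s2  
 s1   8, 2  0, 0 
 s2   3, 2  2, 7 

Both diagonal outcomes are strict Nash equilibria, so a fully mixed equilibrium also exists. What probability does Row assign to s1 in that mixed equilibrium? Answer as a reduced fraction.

Row's mix p on s1 must make Column indifferent between s1 and s2.
Column's payoff from s1: 2p + 2(1−p). From s2: 0p + 7(1−p).
Set equal: 2p = 5(1−p) → p = 5/7.

5/7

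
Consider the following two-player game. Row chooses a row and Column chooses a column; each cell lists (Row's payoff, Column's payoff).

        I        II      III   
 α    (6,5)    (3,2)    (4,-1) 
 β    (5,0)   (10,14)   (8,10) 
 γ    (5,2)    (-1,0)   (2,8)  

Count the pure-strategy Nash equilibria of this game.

(α, I): Row gets 6 (best alternative 5); Column gets 5 (best alternative 2). Neither deviates — NE.
(β, II): Row gets 10 (best alternative 3); Column gets 14 (best alternative 10). Neither deviates — NE.
(γ, III) is not a NE: Row would switch to β (8 > 2).
No other cell survives both best-response checks, so there are 2 pure NE.

2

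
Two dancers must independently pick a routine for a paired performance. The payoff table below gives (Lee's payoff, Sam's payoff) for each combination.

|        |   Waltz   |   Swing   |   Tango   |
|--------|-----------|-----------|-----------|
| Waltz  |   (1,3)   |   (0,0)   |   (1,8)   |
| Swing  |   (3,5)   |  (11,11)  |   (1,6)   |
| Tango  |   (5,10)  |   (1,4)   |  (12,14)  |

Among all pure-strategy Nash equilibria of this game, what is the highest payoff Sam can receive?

14

Both Swing is a pure NE (Lee: 11 ≥ 1; Sam: 11 ≥ 6). Sam gets 11.
Both Tango is a pure NE (Lee: 12 ≥ 1; Sam: 14 ≥ 10). Sam gets 14.
Every other cell has a profitable deviation for at least one player. Highest of {11, 14} is 14.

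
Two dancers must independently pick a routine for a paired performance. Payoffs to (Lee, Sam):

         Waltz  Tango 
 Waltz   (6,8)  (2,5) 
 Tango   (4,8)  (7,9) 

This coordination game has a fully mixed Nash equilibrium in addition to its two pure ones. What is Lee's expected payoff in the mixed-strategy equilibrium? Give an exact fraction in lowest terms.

34/7

Sam mixes with probability q on Waltz, chosen so Lee is indifferent: 6q + 2(1−q) = 4q + 7(1−q) gives q = 5/7.
Lee's expected payoff (from either row, since indifferent) is 6·5/7 + 2·2/7 = 34/7.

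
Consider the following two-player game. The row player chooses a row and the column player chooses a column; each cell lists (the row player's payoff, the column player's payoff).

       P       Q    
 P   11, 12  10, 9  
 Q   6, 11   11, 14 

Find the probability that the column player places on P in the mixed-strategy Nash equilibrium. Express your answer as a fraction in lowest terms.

1/6

The column player's mix q on P must make the row player indifferent between P and Q.
The row player's payoff from P: 11q + 10(1−q). From Q: 6q + 11(1−q).
Set equal: 5q = 1(1−q) → q = 1/6.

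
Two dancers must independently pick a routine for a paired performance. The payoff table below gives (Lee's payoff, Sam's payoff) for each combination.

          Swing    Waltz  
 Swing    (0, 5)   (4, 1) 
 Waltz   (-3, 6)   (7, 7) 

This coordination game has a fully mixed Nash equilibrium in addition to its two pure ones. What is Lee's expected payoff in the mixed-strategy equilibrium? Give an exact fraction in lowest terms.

2

Sam mixes with probability q on Swing, chosen so Lee is indifferent: 0q + 4(1−q) = (-3)q + 7(1−q) gives q = 1/2.
Lee's expected payoff (from either row, since indifferent) is 0·1/2 + 4·1/2 = 2.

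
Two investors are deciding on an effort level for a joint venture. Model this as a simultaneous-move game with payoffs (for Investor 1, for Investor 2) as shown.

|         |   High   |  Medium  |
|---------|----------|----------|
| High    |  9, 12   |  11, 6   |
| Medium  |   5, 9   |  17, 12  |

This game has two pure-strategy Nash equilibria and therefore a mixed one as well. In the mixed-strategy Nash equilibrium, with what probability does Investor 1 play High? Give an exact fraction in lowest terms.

1/3

Investor 1's mix p on High must make Investor 2 indifferent between High and Medium.
Investor 2's payoff from High: 12p + 9(1−p). From Medium: 6p + 12(1−p).
Set equal: 6p = 3(1−p) → p = 3/9 = 1/3.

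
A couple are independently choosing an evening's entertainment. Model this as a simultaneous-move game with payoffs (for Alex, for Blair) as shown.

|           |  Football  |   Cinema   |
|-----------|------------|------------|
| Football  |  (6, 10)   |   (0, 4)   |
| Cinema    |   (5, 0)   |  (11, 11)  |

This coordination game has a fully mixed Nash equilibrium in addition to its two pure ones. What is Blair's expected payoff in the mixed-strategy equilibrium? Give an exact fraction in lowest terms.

Alex mixes with probability p on Football, chosen so Blair is indifferent: 10p + 0(1−p) = 4p + 11(1−p) gives p = 11/17.
Blair's expected payoff is 10·11/17 + 0·6/17 = 110/17.

110/17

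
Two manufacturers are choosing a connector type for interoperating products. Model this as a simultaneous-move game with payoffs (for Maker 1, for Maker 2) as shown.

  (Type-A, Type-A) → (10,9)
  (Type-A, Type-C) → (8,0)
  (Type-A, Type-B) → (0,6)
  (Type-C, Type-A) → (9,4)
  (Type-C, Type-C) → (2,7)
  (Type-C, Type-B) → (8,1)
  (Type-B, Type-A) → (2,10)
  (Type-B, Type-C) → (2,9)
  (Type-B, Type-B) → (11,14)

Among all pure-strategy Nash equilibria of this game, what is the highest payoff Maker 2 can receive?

14

Both Type-A is a pure NE (Maker 1: 10 ≥ 9; Maker 2: 9 ≥ 6). Maker 2 gets 9.
Both Type-B is a pure NE (Maker 1: 11 ≥ 8; Maker 2: 14 ≥ 10). Maker 2 gets 14.
Every other cell has a profitable deviation for at least one player. Highest of {9, 14} is 14.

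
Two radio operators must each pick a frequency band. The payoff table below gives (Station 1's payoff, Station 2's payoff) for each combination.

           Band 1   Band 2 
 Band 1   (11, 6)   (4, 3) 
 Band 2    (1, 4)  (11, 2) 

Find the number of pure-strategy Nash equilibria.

Both Band 1: Station 1 gets 11 (best alternative 1); Station 2 gets 6 (best alternative 3). Neither deviates — NE.
Both Band 2 is not a NE: Station 2 would switch to Band 1 (4 > 2).
No other cell survives both best-response checks, so there is 1 pure NE.

1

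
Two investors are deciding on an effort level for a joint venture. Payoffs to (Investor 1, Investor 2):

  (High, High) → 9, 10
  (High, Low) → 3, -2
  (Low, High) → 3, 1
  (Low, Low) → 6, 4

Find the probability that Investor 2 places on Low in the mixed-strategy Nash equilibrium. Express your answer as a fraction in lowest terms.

2/3

Investor 2's mix q on High must make Investor 1 indifferent between High and Low.
Investor 1's payoff from High: 9q + 3(1−q). From Low: 3q + 6(1−q).
Set equal: 6q = 3(1−q) → q = 3/9 = 1/3.
Probability on Low is 1 − 1/3 = 2/3.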